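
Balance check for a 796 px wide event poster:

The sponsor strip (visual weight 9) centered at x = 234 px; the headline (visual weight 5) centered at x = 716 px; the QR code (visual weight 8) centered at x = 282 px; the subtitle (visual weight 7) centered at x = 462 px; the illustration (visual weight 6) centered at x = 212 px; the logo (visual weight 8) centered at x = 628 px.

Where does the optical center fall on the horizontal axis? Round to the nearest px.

x ≈ 406

Total weight = 9 + 5 + 8 + 7 + 6 + 8 = 43.
Σw·x = 17472; x̄ = 17472/43 ≈ 406.33.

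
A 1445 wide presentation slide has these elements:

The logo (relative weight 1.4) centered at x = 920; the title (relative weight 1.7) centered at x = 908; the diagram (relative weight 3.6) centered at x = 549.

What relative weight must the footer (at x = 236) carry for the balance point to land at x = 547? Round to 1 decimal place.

w ≈ 3.7

Fixed elements: Σw = 1.4 + 1.7 + 3.6 = 6.7, Σw·x = 1.4·920 + 1.7·908 + 3.6·549 = 4808.0.
Balance at x = 547 requires (4808.0 + w·236) / (6.7 + w) = 547.
So w = (547·6.7 − 4808.0)/(236 − 547) = -1143.1/-311 ≈ 3.68.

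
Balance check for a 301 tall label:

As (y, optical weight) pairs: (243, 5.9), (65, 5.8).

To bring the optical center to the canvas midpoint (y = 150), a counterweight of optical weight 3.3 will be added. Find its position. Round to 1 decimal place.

New total weight: (5.9 + 5.8) + 3.3 = 15.0.
y: need Σw·y = 15.0·150 = 2250.0. Existing = 5.9·243 + 5.8·65 = 1810.7. Remainder 439.3 / 3.3 ≈ 133.12.

y ≈ 133.1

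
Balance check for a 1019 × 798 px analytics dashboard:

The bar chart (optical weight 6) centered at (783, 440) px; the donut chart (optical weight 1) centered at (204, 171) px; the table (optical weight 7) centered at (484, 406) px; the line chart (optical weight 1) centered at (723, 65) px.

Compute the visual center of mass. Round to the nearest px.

(601, 381)

Weights sum to 6 + 1 + 7 + 1 = 15.
x-moment: 6·783 + 1·204 + 7·484 + 1·723 = 9013; centroid 9013/15 ≈ 600.87.
y-moment: 6·440 + 1·171 + 7·406 + 1·65 = 5718; centroid 5718/15 ≈ 381.20.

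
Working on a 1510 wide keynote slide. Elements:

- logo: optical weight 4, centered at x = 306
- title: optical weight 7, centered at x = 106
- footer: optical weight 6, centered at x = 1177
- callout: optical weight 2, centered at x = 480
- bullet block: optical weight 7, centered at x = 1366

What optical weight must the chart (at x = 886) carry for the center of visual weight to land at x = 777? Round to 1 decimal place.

Known weights sum to 4 + 7 + 6 + 2 + 7 = 26; their moment is 4·306 + 7·106 + 6·1177 + 2·480 + 7·1366 = 19550.
Set Σw·x/Σw = 777: (19550 + 886w) = 777·(26 + w).
Rearranging, w·(886 − 777) = 777·26 − 19550 = 652, so w ≈ 652/109 = 5.98.

w ≈ 6.0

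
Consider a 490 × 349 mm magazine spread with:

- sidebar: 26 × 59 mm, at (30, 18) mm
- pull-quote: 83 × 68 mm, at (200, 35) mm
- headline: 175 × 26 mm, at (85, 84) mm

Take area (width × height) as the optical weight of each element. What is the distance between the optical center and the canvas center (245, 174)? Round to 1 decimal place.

Areas → weights: sidebar 26·59 = 1534, pull-quote 83·68 = 5644, headline 175·26 = 4550; Σw = 11728.
Σw·x = 1534·30 + 5644·200 + 4550·85 = 1561570, so x̄ = 1561570/11728 ≈ 133.15.
Σw·y = 1534·18 + 5644·35 + 4550·84 = 607352, so ȳ = 607352/11728 ≈ 51.79.
Offset from (245, 174): Δx ≈ -111.85, Δy ≈ -122.21; distance = √(Δx² + Δy²) ≈ 165.67.

≈ 165.7 mm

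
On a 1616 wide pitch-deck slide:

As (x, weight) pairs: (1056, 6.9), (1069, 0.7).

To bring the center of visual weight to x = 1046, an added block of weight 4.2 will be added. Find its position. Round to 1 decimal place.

x ≈ 1025.7

After adding the added block, total weight = 6.9 + 0.7 + 4.2 = 11.8.
x: need Σw·x = 11.8·1046 = 12342.8. Existing = 6.9·1056 + 0.7·1069 = 8034.7. Remainder 4308.1 / 4.2 ≈ 1025.74.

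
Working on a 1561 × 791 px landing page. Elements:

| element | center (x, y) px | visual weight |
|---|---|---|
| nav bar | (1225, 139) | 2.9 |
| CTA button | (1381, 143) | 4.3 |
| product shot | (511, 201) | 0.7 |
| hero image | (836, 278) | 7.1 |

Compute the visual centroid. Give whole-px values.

Σw = 2.9 + 4.3 + 0.7 + 7.1 = 15.0.
Σw·x = 2.9·1225 + 4.3·1381 + 0.7·511 + 7.1·836 = 15784.1, so x̄ = 15784.1/15.0 ≈ 1052.27.
Σw·y = 2.9·139 + 4.3·143 + 0.7·201 + 7.1·278 = 3132.5, so ȳ = 3132.5/15.0 ≈ 208.83.

(1052, 209)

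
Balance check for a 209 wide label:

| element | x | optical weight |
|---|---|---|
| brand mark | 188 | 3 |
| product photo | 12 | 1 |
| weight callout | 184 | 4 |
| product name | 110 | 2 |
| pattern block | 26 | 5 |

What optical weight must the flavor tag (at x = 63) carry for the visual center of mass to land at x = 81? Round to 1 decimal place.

w ≈ 24.8

Fixed elements: Σw = 3 + 1 + 4 + 2 + 5 = 15, Σw·x = 3·188 + 1·12 + 4·184 + 2·110 + 5·26 = 1662.
Balance at x = 81 requires (1662 + w·63) / (15 + w) = 81.
So w = (81·15 − 1662)/(63 − 81) = -447/-18 ≈ 24.83.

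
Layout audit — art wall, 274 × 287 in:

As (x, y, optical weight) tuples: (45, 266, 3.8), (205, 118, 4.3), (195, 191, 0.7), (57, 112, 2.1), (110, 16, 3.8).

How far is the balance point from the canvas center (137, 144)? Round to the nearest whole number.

Weights sum to 3.8 + 4.3 + 0.7 + 2.1 + 3.8 = 14.7.
Σw·x = 3.8·45 + 4.3·205 + 0.7·195 + 2.1·57 + 3.8·110 = 1726.7, so x̄ = 1726.7/14.7 ≈ 117.46.
Σw·y = 3.8·266 + 4.3·118 + 0.7·191 + 2.1·112 + 3.8·16 = 1947.9, so ȳ = 1947.9/14.7 ≈ 132.51.
From (137, 144): dx = -19.54, dy = -11.49, so the distance is √(dx²+dy²) ≈ 22.67.

≈ 23 in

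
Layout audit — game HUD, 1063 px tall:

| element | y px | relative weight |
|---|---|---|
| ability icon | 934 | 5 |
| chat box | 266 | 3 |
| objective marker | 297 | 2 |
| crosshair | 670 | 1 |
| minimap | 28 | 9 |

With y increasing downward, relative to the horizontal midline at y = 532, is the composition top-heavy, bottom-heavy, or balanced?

top-heavy

Σw = 5 + 3 + 2 + 1 + 9 = 20.
y-moment: 5·934 + 3·266 + 2·297 + 1·670 + 9·28 = 6984; centroid 6984/20 ≈ 349.20.
349.2 lies above (smaller y than) the midline 532, so the layout is top-heavy.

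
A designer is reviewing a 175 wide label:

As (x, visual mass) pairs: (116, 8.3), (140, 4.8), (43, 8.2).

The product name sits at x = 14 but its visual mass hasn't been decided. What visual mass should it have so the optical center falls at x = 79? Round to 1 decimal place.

w ≈ 4.7

Known weights sum to 8.3 + 4.8 + 8.2 = 21.3; their moment is 8.3·116 + 4.8·140 + 8.2·43 = 1987.4.
Set Σw·x/Σw = 79: (1987.4 + 14w) = 79·(21.3 + w).
So w = (79·21.3 − 1987.4)/(14 − 79) = -304.7/-65 ≈ 4.69.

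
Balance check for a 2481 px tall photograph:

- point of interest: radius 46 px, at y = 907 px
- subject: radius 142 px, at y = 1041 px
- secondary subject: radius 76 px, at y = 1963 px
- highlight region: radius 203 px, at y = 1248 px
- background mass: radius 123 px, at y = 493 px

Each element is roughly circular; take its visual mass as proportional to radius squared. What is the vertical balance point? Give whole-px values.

y ≈ 1104

Weights ∝ r²: point of interest 46² = 2116, subject 142² = 20164, secondary subject 76² = 5776, highlight region 203² = 41209, background mass 123² = 15129; Σw = 84394.
y-moment: 2116·907 + 20164·1041 + 5776·1963 + 41209·1248 + 15129·493 = 93135653; centroid 93135653/84394 ≈ 1103.58.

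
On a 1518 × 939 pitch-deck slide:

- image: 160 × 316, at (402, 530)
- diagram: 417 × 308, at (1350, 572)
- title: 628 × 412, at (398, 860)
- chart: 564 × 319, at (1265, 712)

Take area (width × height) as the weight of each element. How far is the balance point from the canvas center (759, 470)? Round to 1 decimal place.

≈ 275.1

Areas: image 160·316 = 50560, diagram 417·308 = 128436, title 628·412 = 258736, chart 564·319 = 179916. Total weight = 617648.
x: (50560·402 + 128436·1350 + 258736·398 + 179916·1265) / 617648 = 524284388 / 617648 ≈ 848.84
y: (50560·530 + 128436·572 + 258736·860 + 179916·712) / 617648 = 450875344 / 617648 ≈ 729.99
Offset from (759, 470): Δx ≈ 89.84, Δy ≈ 259.99; distance = √(Δx² + Δy²) ≈ 275.07.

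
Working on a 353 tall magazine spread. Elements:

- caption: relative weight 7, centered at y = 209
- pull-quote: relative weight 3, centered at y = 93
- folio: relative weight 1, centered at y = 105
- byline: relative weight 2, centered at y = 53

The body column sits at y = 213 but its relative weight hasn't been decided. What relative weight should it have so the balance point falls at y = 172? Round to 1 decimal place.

w ≈ 6.9

Fixed elements: Σw = 7 + 3 + 1 + 2 = 13, Σw·y = 7·209 + 3·93 + 1·105 + 2·53 = 1953.
Set Σw·y/Σw = 172: (1953 + 213w) = 172·(13 + w).
So w = (172·13 − 1953)/(213 − 172) = 283/41 ≈ 6.90.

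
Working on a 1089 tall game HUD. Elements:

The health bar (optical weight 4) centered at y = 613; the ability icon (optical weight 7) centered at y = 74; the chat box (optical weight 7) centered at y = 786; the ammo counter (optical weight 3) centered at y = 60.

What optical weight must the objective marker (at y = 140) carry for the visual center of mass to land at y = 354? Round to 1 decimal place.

Fixed elements: Σw = 4 + 7 + 7 + 3 = 21, Σw·y = 4·613 + 7·74 + 7·786 + 3·60 = 8652.
Balance at y = 354 requires (8652 + w·140) / (21 + w) = 354.
So w = (354·21 − 8652)/(140 − 354) = -1218/-214 ≈ 5.69.

w ≈ 5.7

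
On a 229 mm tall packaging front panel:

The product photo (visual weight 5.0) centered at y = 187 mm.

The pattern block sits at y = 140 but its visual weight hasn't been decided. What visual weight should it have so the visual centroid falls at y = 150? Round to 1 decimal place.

Known: weight 5.0 with moment 5.0·187 = 935.0.
Set Σw·y/Σw = 150: (935.0 + 140w) = 150·(5.0 + w).
Solving: w = (150·5.0 − 935.0) / (140 − 150) = -185.0 / -10 ≈ 18.50.

w ≈ 18.5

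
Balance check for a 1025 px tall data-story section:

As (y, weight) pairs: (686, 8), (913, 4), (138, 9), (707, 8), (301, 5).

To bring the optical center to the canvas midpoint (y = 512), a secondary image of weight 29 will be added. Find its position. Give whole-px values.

With the secondary image, Σw becomes 8 + 4 + 9 + 8 + 5 + 29 = 63.
Along y: (17543 + 29·y) / 63 = 512 (existing moment 8·686 + 4·913 + 9·138 + 8·707 + 5·301 = 17543) ⇒ y = (32256 − 17543) / 29 ≈ 507.34.

y ≈ 507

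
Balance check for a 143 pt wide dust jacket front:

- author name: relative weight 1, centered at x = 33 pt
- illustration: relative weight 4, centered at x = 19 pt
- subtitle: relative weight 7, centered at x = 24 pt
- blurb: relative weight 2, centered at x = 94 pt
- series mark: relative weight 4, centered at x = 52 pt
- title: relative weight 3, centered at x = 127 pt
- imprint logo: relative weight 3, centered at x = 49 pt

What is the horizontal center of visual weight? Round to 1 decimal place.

x ≈ 50.0

Total weight = 1 + 4 + 7 + 2 + 4 + 3 + 3 = 24.
Σw·x = 1·33 + 4·19 + 7·24 + 2·94 + 4·52 + 3·127 + 3·49 = 1201, so x̄ = 1201/24 ≈ 50.04.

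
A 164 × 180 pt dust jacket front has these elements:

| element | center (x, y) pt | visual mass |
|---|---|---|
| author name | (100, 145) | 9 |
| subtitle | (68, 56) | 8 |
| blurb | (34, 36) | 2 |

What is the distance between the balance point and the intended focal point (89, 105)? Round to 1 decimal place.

Total weight = 9 + 8 + 2 = 19.
Σw·x = 9·100 + 8·68 + 2·34 = 1512, so x̄ = 1512/19 ≈ 79.58.
Σw·y = 9·145 + 8·56 + 2·36 = 1825, so ȳ = 1825/19 ≈ 96.05.
From (89, 105): dx = -9.42, dy = -8.95, so the distance is √(dx²+dy²) ≈ 12.99.

≈ 13.0 pt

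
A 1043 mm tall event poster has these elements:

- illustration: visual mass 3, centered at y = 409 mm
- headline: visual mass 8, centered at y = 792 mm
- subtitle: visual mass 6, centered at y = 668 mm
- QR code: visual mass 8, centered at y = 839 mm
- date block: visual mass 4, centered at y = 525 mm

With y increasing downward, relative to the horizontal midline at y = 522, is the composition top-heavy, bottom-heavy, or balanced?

bottom-heavy

Total weight = 3 + 8 + 6 + 8 + 4 = 29.
y-moment: 3·409 + 8·792 + 6·668 + 8·839 + 4·525 = 20383; centroid 20383/29 ≈ 702.86.
702.9 lies below (larger y than) the midline 522, so the layout is bottom-heavy.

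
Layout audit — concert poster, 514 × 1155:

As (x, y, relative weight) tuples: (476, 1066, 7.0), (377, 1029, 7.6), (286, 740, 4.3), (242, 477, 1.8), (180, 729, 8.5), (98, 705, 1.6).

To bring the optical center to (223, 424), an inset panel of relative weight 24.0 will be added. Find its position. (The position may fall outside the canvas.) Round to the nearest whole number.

(111, -142)

After adding the inset panel, total weight = 7.0 + 7.6 + 4.3 + 1.8 + 8.5 + 1.6 + 24.0 = 54.8.
Along x: (9549.4 + 24.0·x) / 54.8 = 223 (existing moment 7.0·476 + 7.6·377 + 4.3·286 + 1.8·242 + 8.5·180 + 1.6·98 = 9549.4) ⇒ x = (12220.4 − 9549.4) / 24.0 ≈ 111.29.
Along y: (26647.5 + 24.0·y) / 54.8 = 424 (existing moment 7.0·1066 + 7.6·1029 + 4.3·740 + 1.8·477 + 8.5·729 + 1.6·705 = 26647.5) ⇒ y = (23235.2 − 26647.5) / 24.0 ≈ -142.18.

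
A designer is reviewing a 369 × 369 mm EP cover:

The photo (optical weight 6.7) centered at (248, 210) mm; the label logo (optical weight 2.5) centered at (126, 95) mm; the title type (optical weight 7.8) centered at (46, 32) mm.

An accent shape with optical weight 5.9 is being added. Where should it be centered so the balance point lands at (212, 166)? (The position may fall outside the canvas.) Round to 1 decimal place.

(427.0, 323.3)

After adding the accent shape, total weight = 6.7 + 2.5 + 7.8 + 5.9 = 22.9.
x: need Σw·x = 22.9·212 = 4854.8. Existing = 6.7·248 + 2.5·126 + 7.8·46 = 2335.4. Remainder 2519.4 / 5.9 ≈ 427.02.
y: need Σw·y = 22.9·166 = 3801.4. Existing = 6.7·210 + 2.5·95 + 7.8·32 = 1894.1. Remainder 1907.3 / 5.9 ≈ 323.27.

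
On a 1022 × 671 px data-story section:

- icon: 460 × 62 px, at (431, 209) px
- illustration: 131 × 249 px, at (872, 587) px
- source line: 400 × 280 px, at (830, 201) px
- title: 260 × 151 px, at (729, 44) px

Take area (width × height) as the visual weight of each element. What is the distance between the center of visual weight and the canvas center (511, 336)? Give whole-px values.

≈ 274 px

Areas: icon 460·62 = 28520, illustration 131·249 = 32619, source line 400·280 = 112000, title 260·151 = 39260. Total weight = 212399.
x-moment: 28520·431 + 32619·872 + 112000·830 + 39260·729 = 162316428; centroid 162316428/212399 ≈ 764.21.
y-moment: 28520·209 + 32619·587 + 112000·201 + 39260·44 = 49347473; centroid 49347473/212399 ≈ 232.33.
From (511, 336): dx = 253.21, dy = -103.67, so the distance is √(dx²+dy²) ≈ 273.60.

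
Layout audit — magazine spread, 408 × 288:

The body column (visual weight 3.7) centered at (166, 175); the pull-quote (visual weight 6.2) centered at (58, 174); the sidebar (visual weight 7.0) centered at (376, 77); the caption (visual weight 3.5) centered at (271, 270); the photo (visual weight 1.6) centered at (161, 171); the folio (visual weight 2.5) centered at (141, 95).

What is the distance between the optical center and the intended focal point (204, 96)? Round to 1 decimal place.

Weights sum to 3.7 + 6.2 + 7.0 + 3.5 + 1.6 + 2.5 = 24.5.
x: (3.7·166 + 6.2·58 + 7.0·376 + 3.5·271 + 1.6·161 + 2.5·141) / 24.5 = 5164.4 / 24.5 ≈ 210.79
y: (3.7·175 + 6.2·174 + 7.0·77 + 3.5·270 + 1.6·171 + 2.5·95) / 24.5 = 3721.4 / 24.5 ≈ 151.89
Offset from (204, 96): Δx ≈ 6.79, Δy ≈ 55.89; distance = √(Δx² + Δy²) ≈ 56.31.

≈ 56.3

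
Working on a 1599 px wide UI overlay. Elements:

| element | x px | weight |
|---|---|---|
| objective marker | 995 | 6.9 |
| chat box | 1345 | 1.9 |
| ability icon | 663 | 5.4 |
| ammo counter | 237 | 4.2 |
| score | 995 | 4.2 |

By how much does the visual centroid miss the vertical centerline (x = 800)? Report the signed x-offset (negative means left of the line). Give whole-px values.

≈ 4 px

Σw = 6.9 + 1.9 + 5.4 + 4.2 + 4.2 = 22.6.
x-moment: 6.9·995 + 1.9·1345 + 5.4·663 + 4.2·237 + 4.2·995 = 18175.6; centroid 18175.6/22.6 ≈ 804.23.
Difference: 804.23 − 800 ≈ 4.23.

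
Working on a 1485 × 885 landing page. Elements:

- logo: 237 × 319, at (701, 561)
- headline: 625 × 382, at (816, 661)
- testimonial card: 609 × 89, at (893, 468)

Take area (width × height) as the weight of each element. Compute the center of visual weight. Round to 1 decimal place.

Areas → weights: logo 237·319 = 75603, headline 625·382 = 238750, testimonial card 609·89 = 54201; Σw = 368554.
x-moment: 75603·701 + 238750·816 + 54201·893 = 296219196; centroid 296219196/368554 ≈ 803.73.
y-moment: 75603·561 + 238750·661 + 54201·468 = 225593101; centroid 225593101/368554 ≈ 612.10.

(803.7, 612.1)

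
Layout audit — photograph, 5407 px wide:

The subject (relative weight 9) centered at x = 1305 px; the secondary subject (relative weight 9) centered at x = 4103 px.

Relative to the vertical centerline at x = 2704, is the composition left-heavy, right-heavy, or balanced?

balanced

Weights sum to 9 + 9 = 18.
Σw·x = 9·1305 + 9·4103 = 48672, so x̄ = 48672/18 ≈ 2704.00.
2704.00 = 2704 exactly: balanced.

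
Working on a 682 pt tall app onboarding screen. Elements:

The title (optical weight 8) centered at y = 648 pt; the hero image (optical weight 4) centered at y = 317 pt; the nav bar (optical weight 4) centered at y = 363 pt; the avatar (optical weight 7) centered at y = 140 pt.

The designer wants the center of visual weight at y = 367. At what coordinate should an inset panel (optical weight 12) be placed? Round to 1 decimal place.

With the inset panel, Σw becomes 8 + 4 + 4 + 7 + 12 = 35.
y: need Σw·y = 35·367 = 12845. Existing = 8·648 + 4·317 + 4·363 + 7·140 = 8884. Remainder 3961 / 12 ≈ 330.08.

y ≈ 330.1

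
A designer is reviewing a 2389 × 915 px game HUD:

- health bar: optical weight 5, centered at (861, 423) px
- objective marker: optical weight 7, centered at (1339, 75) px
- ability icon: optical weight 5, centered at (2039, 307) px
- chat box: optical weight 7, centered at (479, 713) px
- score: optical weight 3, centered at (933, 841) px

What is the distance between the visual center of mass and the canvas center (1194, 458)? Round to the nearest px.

Σw = 5 + 7 + 5 + 7 + 3 = 27.
Σw·x = 5·861 + 7·1339 + 5·2039 + 7·479 + 3·933 = 30025, so x̄ = 30025/27 ≈ 1112.04.
Σw·y = 5·423 + 7·75 + 5·307 + 7·713 + 3·841 = 11689, so ȳ = 11689/27 ≈ 432.93.
Relative to (1194, 458): Δ = (-81.96, -25.07); |Δ| = √(-81.96² + -25.07²) ≈ 85.71.

≈ 86 px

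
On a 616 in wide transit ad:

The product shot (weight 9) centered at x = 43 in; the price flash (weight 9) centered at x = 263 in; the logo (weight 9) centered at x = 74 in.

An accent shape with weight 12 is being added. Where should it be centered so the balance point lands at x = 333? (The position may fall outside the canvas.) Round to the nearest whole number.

x ≈ 797

New total weight: (9 + 9 + 9) + 12 = 39.
x: need Σw·x = 39·333 = 12987. Existing = 9·43 + 9·263 + 9·74 = 3420. Remainder 9567 / 12 ≈ 797.25.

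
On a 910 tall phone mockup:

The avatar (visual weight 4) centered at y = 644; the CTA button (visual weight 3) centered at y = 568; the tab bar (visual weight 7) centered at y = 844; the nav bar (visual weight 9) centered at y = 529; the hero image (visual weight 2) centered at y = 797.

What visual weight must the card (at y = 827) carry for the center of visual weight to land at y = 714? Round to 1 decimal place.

Known weights sum to 4 + 3 + 7 + 9 + 2 = 25; their moment is 4·644 + 3·568 + 7·844 + 9·529 + 2·797 = 16543.
Set Σw·y/Σw = 714: (16543 + 827w) = 714·(25 + w).
So w = (714·25 − 16543)/(827 − 714) = 1307/113 ≈ 11.57.

w ≈ 11.6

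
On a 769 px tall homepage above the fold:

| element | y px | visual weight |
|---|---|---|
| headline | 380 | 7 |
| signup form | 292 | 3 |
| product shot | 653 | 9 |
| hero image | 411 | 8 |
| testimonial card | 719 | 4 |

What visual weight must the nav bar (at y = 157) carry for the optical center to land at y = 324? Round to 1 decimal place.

w ≈ 33.1

Existing Σw = 31 (7 + 3 + 9 + 8 + 4); existing moment 7·380 + 3·292 + 9·653 + 8·411 + 4·719 = 15577.
For the centroid to hit 324: (15577 + w·157) / (31 + w) = 324.
Rearranging, w·(157 − 324) = 324·31 − 15577 = -5533, so w ≈ -5533/-167 = 33.13.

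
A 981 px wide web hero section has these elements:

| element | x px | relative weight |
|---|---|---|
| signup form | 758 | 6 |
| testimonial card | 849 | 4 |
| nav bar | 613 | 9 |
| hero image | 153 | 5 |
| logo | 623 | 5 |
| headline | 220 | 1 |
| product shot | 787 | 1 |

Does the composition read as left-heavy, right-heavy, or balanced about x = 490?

right-heavy

Total weight = 6 + 4 + 9 + 5 + 5 + 1 + 1 = 31.
x: moment 18348 / weight 31 ≈ 591.87
Since 591.9 is right of 490, the composition reads right-heavy.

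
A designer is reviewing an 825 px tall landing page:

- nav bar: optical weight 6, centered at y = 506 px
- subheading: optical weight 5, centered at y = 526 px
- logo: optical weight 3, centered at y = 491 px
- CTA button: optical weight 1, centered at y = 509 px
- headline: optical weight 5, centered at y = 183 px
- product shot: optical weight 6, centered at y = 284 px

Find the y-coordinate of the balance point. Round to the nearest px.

y ≈ 395

Weights sum to 6 + 5 + 3 + 1 + 5 + 6 = 26.
Σw·y = 10267; ȳ = 10267/26 ≈ 394.88.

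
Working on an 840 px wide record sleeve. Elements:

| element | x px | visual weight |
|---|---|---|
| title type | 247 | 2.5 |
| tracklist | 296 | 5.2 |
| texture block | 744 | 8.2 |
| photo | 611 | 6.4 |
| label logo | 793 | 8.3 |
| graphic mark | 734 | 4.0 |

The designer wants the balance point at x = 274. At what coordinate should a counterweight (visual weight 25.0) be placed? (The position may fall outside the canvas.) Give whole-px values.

New total weight: (2.5 + 5.2 + 8.2 + 6.4 + 8.3 + 4.0) + 25.0 = 59.6.
x: target moment 59.6×274 = 16330.4; current 2.5·247 + 5.2·296 + 8.2·744 + 6.4·611 + 8.3·793 + 4.0·734 = 21685.8; the counterweight supplies -5355.4, so x = -5355.4/25.0 ≈ -214.22.

x ≈ -214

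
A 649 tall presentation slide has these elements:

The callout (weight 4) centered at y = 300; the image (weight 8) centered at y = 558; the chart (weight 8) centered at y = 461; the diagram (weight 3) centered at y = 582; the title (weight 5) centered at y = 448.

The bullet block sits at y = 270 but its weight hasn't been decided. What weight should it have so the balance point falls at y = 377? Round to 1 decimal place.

w ≈ 26.0

Fixed elements: Σw = 4 + 8 + 8 + 3 + 5 = 28, Σw·y = 4·300 + 8·558 + 8·461 + 3·582 + 5·448 = 13338.
For the centroid to hit 377: (13338 + w·270) / (28 + w) = 377.
Rearranging, w·(270 − 377) = 377·28 − 13338 = -2782, so w ≈ -2782/-107 = 26.00.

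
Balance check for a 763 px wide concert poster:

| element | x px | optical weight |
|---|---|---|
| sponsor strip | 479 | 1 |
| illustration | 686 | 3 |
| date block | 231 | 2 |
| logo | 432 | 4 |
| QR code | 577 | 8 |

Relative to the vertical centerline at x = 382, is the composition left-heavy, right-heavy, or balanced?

right-heavy

Σw = 1 + 3 + 2 + 4 + 8 = 18.
x-moment: 1·479 + 3·686 + 2·231 + 4·432 + 8·577 = 9343; centroid 9343/18 ≈ 519.06.
Since 519.1 is right of 382, the composition reads right-heavy.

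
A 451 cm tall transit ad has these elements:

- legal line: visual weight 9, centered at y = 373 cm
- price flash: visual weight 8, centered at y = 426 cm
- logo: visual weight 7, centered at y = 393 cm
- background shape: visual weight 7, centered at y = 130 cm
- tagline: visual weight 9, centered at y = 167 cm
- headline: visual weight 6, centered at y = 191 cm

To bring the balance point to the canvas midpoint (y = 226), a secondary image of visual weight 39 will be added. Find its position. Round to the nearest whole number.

New total weight: (9 + 8 + 7 + 7 + 9 + 6) + 39 = 85.
Along y: (13075 + 39·y) / 85 = 226 (existing moment 9·373 + 8·426 + 7·393 + 7·130 + 9·167 + 6·191 = 13075) ⇒ y = (19210 − 13075) / 39 ≈ 157.31.

y ≈ 157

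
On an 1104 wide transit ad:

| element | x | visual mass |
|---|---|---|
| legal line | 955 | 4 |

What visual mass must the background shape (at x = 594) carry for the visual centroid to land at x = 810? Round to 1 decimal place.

The single fixed element contributes weight 4, moment 4·955 = 3820.
Set Σw·x/Σw = 810: (3820 + 594w) = 810·(4 + w).
So w = (810·4 − 3820)/(594 − 810) = -580/-216 ≈ 2.69.

w ≈ 2.7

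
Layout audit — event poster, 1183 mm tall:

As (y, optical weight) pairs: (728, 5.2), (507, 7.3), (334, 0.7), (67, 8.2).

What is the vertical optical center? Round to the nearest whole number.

Σw = 5.2 + 7.3 + 0.7 + 8.2 = 21.4.
y-moment: 5.2·728 + 7.3·507 + 0.7·334 + 8.2·67 = 8269.9; centroid 8269.9/21.4 ≈ 386.44.

y ≈ 386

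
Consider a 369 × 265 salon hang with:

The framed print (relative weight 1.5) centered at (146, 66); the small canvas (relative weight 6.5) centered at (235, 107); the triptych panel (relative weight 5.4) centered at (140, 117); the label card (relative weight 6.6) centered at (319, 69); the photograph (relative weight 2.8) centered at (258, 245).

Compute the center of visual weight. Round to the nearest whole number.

(234, 113)

Weights sum to 1.5 + 6.5 + 5.4 + 6.6 + 2.8 = 22.8.
x: (1.5·146 + 6.5·235 + 5.4·140 + 6.6·319 + 2.8·258) / 22.8 = 5330.3 / 22.8 ≈ 233.79
y: (1.5·66 + 6.5·107 + 5.4·117 + 6.6·69 + 2.8·245) / 22.8 = 2567.7 / 22.8 ≈ 112.62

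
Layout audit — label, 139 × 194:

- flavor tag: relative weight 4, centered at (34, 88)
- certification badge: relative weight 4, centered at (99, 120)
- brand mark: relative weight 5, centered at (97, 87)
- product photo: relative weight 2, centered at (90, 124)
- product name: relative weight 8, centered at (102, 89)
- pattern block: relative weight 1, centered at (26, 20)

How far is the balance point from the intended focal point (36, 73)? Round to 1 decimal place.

≈ 53.1

Weights sum to 4 + 4 + 5 + 2 + 8 + 1 = 24.
x: moment 2039 / weight 24 ≈ 84.96
y: moment 2247 / weight 24 ≈ 93.62
Relative to (36, 73): Δ = (48.96, 20.62); |Δ| = √(48.96² + 20.62²) ≈ 53.13.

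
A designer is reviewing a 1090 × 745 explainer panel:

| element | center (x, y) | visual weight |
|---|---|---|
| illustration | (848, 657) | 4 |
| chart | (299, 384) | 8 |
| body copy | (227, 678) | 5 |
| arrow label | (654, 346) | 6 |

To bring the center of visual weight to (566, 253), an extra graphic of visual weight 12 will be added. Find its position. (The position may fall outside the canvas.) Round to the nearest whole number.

(747, -193)

With the extra graphic, Σw becomes 4 + 8 + 5 + 6 + 12 = 35.
x: need Σw·x = 35·566 = 19810. Existing = 4·848 + 8·299 + 5·227 + 6·654 = 10843. Remainder 8967 / 12 ≈ 747.25.
y: need Σw·y = 35·253 = 8855. Existing = 4·657 + 8·384 + 5·678 + 6·346 = 11166. Remainder -2311 / 12 ≈ -192.58.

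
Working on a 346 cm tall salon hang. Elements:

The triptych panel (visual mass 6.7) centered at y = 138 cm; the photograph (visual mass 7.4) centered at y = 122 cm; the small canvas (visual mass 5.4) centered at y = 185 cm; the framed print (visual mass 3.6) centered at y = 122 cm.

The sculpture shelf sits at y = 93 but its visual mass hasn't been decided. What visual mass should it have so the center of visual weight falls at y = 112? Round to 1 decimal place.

Existing Σw = 23.1 (6.7 + 7.4 + 5.4 + 3.6); existing moment 6.7·138 + 7.4·122 + 5.4·185 + 3.6·122 = 3265.6.
For the centroid to hit 112: (3265.6 + w·93) / (23.1 + w) = 112.
So w = (112·23.1 − 3265.6)/(93 − 112) = -678.4/-19 ≈ 35.71.

w ≈ 35.7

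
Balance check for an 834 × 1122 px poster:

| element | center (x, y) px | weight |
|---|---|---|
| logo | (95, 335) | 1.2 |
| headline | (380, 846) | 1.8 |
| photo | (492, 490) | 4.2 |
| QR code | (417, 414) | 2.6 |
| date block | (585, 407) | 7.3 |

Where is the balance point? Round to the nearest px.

(481, 470)

Weights sum to 1.2 + 1.8 + 4.2 + 2.6 + 7.3 = 17.1.
Σw·x = 1.2·95 + 1.8·380 + 4.2·492 + 2.6·417 + 7.3·585 = 8219.1, so x̄ = 8219.1/17.1 ≈ 480.65.
Σw·y = 1.2·335 + 1.8·846 + 4.2·490 + 2.6·414 + 7.3·407 = 8030.3, so ȳ = 8030.3/17.1 ≈ 469.61.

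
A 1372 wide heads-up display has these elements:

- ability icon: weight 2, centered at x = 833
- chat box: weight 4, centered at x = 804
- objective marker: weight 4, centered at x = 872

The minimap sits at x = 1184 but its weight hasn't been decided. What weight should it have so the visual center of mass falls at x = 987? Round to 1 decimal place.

w ≈ 7.6

Fixed elements: Σw = 2 + 4 + 4 = 10, Σw·x = 2·833 + 4·804 + 4·872 = 8370.
Balance at x = 987 requires (8370 + w·1184) / (10 + w) = 987.
Rearranging, w·(1184 − 987) = 987·10 − 8370 = 1500, so w ≈ 1500/197 = 7.61.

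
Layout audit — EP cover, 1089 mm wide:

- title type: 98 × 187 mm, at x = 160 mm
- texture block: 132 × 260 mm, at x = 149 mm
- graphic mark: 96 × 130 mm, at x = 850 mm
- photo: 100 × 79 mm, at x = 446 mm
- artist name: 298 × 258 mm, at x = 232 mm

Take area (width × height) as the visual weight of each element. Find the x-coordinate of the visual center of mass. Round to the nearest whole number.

Taking area as weight: title type 98·187 = 18326, texture block 132·260 = 34320, graphic mark 96·130 = 12480, photo 100·79 = 7900, artist name 298·258 = 76884. Sum 149910.
x-moment: 18326·160 + 34320·149 + 12480·850 + 7900·446 + 76884·232 = 40014328; centroid 40014328/149910 ≈ 266.92.

x ≈ 267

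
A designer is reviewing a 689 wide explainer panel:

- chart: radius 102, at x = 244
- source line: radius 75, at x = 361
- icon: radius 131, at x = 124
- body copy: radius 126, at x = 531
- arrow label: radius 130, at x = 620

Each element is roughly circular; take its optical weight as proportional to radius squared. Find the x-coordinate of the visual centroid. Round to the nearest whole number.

x ≈ 388

Weights ∝ r²: chart 102² = 10404, source line 75² = 5625, icon 131² = 17161, body copy 126² = 15876, arrow label 130² = 16900; Σw = 65966.
x-moment: 10404·244 + 5625·361 + 17161·124 + 15876·531 + 16900·620 = 25605321; centroid 25605321/65966 ≈ 388.16.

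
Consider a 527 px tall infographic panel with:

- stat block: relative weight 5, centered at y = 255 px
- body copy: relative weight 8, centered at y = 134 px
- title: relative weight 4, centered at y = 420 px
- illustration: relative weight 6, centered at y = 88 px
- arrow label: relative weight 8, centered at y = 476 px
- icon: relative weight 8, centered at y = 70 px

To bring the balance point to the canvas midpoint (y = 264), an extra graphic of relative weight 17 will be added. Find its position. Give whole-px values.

y ≈ 345

With the extra graphic, Σw becomes 5 + 8 + 4 + 6 + 8 + 8 + 17 = 56.
y: target moment 56×264 = 14784; current 5·255 + 8·134 + 4·420 + 6·88 + 8·476 + 8·70 = 8923; the extra graphic supplies 5861, so y = 5861/17 ≈ 344.76.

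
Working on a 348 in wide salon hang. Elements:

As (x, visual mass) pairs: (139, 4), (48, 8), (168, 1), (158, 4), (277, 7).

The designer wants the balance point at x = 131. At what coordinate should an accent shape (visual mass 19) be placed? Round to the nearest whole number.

x ≈ 103

With the accent shape, Σw becomes 4 + 8 + 1 + 4 + 7 + 19 = 43.
x: need Σw·x = 43·131 = 5633. Existing = 4·139 + 8·48 + 1·168 + 4·158 + 7·277 = 3679. Remainder 1954 / 19 ≈ 102.84.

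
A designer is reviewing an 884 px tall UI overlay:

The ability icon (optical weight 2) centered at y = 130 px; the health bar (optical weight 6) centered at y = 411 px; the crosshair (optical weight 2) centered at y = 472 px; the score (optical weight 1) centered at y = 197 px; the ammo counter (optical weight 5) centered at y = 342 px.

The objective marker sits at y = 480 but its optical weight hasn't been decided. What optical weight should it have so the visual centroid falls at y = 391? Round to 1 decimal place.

Existing Σw = 16 (2 + 6 + 2 + 1 + 5); existing moment 2·130 + 6·411 + 2·472 + 1·197 + 5·342 = 5577.
For the centroid to hit 391: (5577 + w·480) / (16 + w) = 391.
Rearranging, w·(480 − 391) = 391·16 − 5577 = 679, so w ≈ 679/89 = 7.63.

w ≈ 7.6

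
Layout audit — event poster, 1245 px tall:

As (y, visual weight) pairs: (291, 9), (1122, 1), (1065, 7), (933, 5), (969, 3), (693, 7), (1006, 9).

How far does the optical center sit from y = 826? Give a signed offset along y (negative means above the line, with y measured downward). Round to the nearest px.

≈ -29 px

Total weight = 9 + 1 + 7 + 5 + 3 + 7 + 9 = 41.
y: (9·291 + 1·1122 + 7·1065 + 5·933 + 3·969 + 7·693 + 9·1006) / 41 = 32673 / 41 ≈ 796.90
Against y = 826, that's 796.90 − 826 = -29.10.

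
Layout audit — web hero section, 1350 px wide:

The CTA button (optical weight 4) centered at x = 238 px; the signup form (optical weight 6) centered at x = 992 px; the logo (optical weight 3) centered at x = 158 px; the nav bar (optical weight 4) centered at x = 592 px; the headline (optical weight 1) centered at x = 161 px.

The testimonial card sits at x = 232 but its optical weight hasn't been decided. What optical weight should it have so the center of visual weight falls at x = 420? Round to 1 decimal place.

Fixed elements: Σw = 4 + 6 + 3 + 4 + 1 = 18, Σw·x = 4·238 + 6·992 + 3·158 + 4·592 + 1·161 = 9907.
Balance at x = 420 requires (9907 + w·232) / (18 + w) = 420.
Rearranging, w·(232 − 420) = 420·18 − 9907 = -2347, so w ≈ -2347/-188 = 12.48.

w ≈ 12.5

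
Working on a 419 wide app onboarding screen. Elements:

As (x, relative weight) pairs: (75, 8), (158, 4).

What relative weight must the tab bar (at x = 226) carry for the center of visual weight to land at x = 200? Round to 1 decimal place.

w ≈ 44.9

Known weights sum to 8 + 4 = 12; their moment is 8·75 + 4·158 = 1232.
For the centroid to hit 200: (1232 + w·226) / (12 + w) = 200.
Solving: w = (200·12 − 1232) / (226 − 200) = 1168 / 26 ≈ 44.92.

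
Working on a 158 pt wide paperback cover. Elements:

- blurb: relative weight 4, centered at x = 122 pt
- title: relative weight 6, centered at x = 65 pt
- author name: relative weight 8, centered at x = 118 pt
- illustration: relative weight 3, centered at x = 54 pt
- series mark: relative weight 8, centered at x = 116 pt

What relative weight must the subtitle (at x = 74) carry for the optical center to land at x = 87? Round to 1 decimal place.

w ≈ 29.9

Known weights sum to 4 + 6 + 8 + 3 + 8 = 29; their moment is 4·122 + 6·65 + 8·118 + 3·54 + 8·116 = 2912.
Balance at x = 87 requires (2912 + w·74) / (29 + w) = 87.
Solving: w = (87·29 − 2912) / (74 − 87) = -389 / -13 ≈ 29.92.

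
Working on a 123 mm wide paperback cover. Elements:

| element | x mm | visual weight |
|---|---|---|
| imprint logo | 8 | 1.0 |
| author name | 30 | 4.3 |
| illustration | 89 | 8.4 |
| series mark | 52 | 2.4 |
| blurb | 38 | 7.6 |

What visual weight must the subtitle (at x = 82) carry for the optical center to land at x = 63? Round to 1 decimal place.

w ≈ 10.3

Fixed elements: Σw = 1.0 + 4.3 + 8.4 + 2.4 + 7.6 = 23.7, Σw·x = 1.0·8 + 4.3·30 + 8.4·89 + 2.4·52 + 7.6·38 = 1298.2.
For the centroid to hit 63: (1298.2 + w·82) / (23.7 + w) = 63.
Solving: w = (63·23.7 − 1298.2) / (82 − 63) = 194.9 / 19 ≈ 10.26.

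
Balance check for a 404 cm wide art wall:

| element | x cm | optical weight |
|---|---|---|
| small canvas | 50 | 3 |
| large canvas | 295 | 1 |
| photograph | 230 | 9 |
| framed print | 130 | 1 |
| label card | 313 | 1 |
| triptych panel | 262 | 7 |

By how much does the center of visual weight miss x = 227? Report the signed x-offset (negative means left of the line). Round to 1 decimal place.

≈ -9.2 cm

Σw = 3 + 1 + 9 + 1 + 1 + 7 = 22.
Σw·x = 3·50 + 1·295 + 9·230 + 1·130 + 1·313 + 7·262 = 4792, so x̄ = 4792/22 ≈ 217.82.
Difference: 217.82 − 227 ≈ -9.18.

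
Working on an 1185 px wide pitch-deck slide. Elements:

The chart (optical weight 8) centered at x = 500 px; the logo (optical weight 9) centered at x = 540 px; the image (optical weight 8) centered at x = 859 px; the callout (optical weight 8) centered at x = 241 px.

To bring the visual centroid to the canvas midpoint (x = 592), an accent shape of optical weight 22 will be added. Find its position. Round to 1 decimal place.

New total weight: (8 + 9 + 8 + 8) + 22 = 55.
x: need Σw·x = 55·592 = 32560. Existing = 8·500 + 9·540 + 8·859 + 8·241 = 17660. Remainder 14900 / 22 ≈ 677.27.

x ≈ 677.3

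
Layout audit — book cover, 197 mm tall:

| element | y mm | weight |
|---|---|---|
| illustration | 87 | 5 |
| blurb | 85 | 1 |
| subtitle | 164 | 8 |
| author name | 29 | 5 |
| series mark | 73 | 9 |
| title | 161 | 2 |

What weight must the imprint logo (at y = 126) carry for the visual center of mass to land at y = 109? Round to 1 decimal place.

w ≈ 18.5

Known weights sum to 5 + 1 + 8 + 5 + 9 + 2 = 30; their moment is 5·87 + 1·85 + 8·164 + 5·29 + 9·73 + 2·161 = 2956.
Balance at y = 109 requires (2956 + w·126) / (30 + w) = 109.
So w = (109·30 − 2956)/(126 − 109) = 314/17 ≈ 18.47.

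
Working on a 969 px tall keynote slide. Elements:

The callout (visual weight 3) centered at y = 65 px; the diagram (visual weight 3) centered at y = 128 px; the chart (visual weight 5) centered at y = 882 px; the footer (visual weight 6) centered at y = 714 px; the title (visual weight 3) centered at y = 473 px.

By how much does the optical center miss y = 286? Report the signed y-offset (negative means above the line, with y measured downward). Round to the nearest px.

≈ 249 px

Total weight = 3 + 3 + 5 + 6 + 3 = 20.
y-moment: 3·65 + 3·128 + 5·882 + 6·714 + 3·473 = 10692; centroid 10692/20 ≈ 534.60.
Against y = 286, that's 534.60 − 286 = 248.60.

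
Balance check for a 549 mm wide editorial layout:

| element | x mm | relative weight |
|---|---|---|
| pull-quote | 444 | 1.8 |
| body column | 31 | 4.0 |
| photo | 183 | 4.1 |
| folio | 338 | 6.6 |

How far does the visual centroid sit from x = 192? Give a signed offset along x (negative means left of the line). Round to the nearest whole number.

Total weight = 1.8 + 4.0 + 4.1 + 6.6 = 16.5.
x: (1.8·444 + 4.0·31 + 4.1·183 + 6.6·338) / 16.5 = 3904.3 / 16.5 ≈ 236.62
Offset from x = 192: 236.62 − 192 ≈ 44.62.

≈ 45 mm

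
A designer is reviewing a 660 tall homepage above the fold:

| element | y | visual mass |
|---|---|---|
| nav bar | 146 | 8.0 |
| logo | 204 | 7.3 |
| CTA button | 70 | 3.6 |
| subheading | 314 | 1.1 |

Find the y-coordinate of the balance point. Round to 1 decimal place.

y ≈ 162.7

Σw = 8.0 + 7.3 + 3.6 + 1.1 = 20.0.
Σw·y = 8.0·146 + 7.3·204 + 3.6·70 + 1.1·314 = 3254.6, so ȳ = 3254.6/20.0 ≈ 162.73.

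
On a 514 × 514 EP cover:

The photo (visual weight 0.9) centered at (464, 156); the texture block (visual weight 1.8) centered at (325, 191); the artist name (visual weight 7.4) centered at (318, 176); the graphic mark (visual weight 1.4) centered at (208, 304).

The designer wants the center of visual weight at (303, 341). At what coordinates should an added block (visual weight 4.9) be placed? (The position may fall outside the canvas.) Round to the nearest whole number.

New total weight: (0.9 + 1.8 + 7.4 + 1.4) + 4.9 = 16.4.
x: target moment 16.4×303 = 4969.2; current 0.9·464 + 1.8·325 + 7.4·318 + 1.4·208 = 3647.0; the added block supplies 1322.2, so x = 1322.2/4.9 ≈ 269.84.
y: target moment 16.4×341 = 5592.4; current 0.9·156 + 1.8·191 + 7.4·176 + 1.4·304 = 2212.2; the added block supplies 3380.2, so y = 3380.2/4.9 ≈ 689.84.

(270, 690)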